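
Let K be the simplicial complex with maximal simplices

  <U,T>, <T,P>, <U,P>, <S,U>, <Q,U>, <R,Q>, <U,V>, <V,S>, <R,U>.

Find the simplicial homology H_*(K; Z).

Take the total order P < Q < R < S < T < U < V on the vertex set. Then K (dimension 1) consists of the simplices:

  0-simplices (7): P, Q, R, S, T, U, V
  1-simplices (9): PT, PU, QR, QU, RU, SU, SV, TU, UV

so the chain groups are C_0 ≅ Z^7, C_1 ≅ Z^9.

∂_1: C_1 → C_0 maps an edge to its endpoints' difference, ∂[p,q] = q − p.
The 7×9 boundary matrix has rank 6 and Smith normal form diag(1,1,1,1,1,1).

Now H_k = ker ∂_k / im ∂_{k+1}, so:

  H_0: rank C_0 − rank ∂_1 = 7 − 6 = 1, and the invariant factors of ∂_1 are all 1, so H_0 = Z.
  H_1: rank ker ∂_1 − rank ∂_2 = (9 − 6) − 0 = 3, and there is no ∂_2, so H_1 = Z^3.

H_0 ≅ Z,  H_1 ≅ Z^3.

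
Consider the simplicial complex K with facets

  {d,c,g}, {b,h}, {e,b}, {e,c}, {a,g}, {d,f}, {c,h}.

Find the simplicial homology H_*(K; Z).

H_0 ≅ Z,  H_1 ≅ Z,  H_2 = 0.

Order the vertices as a < b < c < d < e < f < g < h. Listing each simplex with vertices in this order, K has dimension 2 with simplices:

  0-simplices (8): a, b, c, d, e, f, g, h
  1-simplices (9): ag, be, bh, cd, ce, cg, ch, df, dg
  2-simplices (1): cdg

so the chain groups are C_0 ≅ Z^8, C_1 ≅ Z^9, C_2 ≅ Z^1.

Boundary ∂_1: C_1 → C_0 maps an edge to its endpoints' difference, ∂[p,q] = q − p.
The resulting 8×9 matrix has rank 7, and its Smith normal form has invariant factors (1,1,1,1,1,1,1).

∂_2: C_2 → C_1 acts by ∂[p,q,r] = [q,r] − [p,r] + [p,q]. For instance
  ∂cdg = dg − cg + cd.
This gives a 9×1 integer matrix of rank 1; reducing to Smith normal form yields diagonal entries (1).

Reading off H_k = ker ∂_k / im ∂_{k+1}:

  H_0: rank C_0 − rank ∂_1 = 8 − 7 = 1, and the invariant factors of ∂_1 are all 1, so H_0 = Z.
  H_1: rank ker ∂_1 − rank ∂_2 = (9 − 7) − 1 = 1, and the invariant factors of ∂_2 are all 1, so H_1 = Z.
  H_2: rank ker ∂_2 − rank ∂_3 = (1 − 1) − 0 = 0, and there is no ∂_3, so H_2 = 0.

As a check, the Euler characteristic is 8 − 9 + 1 = 0, which agrees with 1 − 1 + 0 = 0.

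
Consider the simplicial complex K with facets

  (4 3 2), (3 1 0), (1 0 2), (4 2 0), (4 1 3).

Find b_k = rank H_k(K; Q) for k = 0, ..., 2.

b_0 = 1, b_1 = 1, b_2 = 0.

Fix the vertex order 0 < 1 < 2 < 3 < 4 and write every simplex with vertices in increasing order. Then dim K = 2 and the simplices of K are:

  0-simplices (5): [0], [1], [2], [3], [4]
  1-simplices (10): [0,1], [0,2], [0,3], [0,4], [1,2], [1,3], [1,4], [2,3], [2,4], [3,4]
  2-simplices (5): [0,1,2], [0,1,3], [0,2,4], [1,3,4], [2,3,4]

so the chain groups are C_0 ≅ Z^5, C_1 ≅ Z^10, C_2 ≅ Z^5.

∂_1: C_1 → C_0 sends each edge [p,q] (with p < q) to q − p.
The 5×10 boundary matrix has rank 4 and Smith normal form diag(1,1,1,1).

Boundary ∂_2: C_2 → C_1 maps a triangle to the signed sum of its edges. For instance
  ∂[2,3,4] = [3,4] − [2,4] + [2,3],
  ∂[0,2,4] = [2,4] − [0,4] + [0,2].
The 10×5 boundary matrix has rank 5 and Smith normal form diag(1,1,1,1,1).

Now H_k = ker ∂_k / im ∂_{k+1}, so:

  H_0: rank C_0 − rank ∂_1 = 5 − 4 = 1, and the invariant factors of ∂_1 are all 1, so H_0 = Z.
  H_1: rank ker ∂_1 − rank ∂_2 = (10 − 4) − 5 = 1, and the invariant factors of ∂_2 are all 1, so H_1 = Z.
  H_2: rank ker ∂_2 − rank ∂_3 = (5 − 5) − 0 = 0, and there is no ∂_3, so H_2 = 0.

As a check, the Euler characteristic is 5 − 10 + 5 = 0, which agrees with 1 − 1 + 0 = 0.
(K is a triangulation of the Möbius band.)

Hence the Betti numbers are b_0 = 1, b_1 = 1, b_2 = 0.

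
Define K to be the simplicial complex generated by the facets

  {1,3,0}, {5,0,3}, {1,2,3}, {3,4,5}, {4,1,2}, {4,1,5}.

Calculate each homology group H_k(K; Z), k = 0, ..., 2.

H_0 = Z,  H_1 = Z,  H_2 = 0.

We work with the vertex ordering 0 < 1 < 2 < 3 < 4 < 5. The simplices of K, each written with vertices in increasing order, are:

  0-simplices (6): [0], [1], [2], [3], [4], [5]
  1-simplices (12): [0,1], [0,3], [0,5], [1,2], [1,3], [1,4], [1,5], [2,3], [2,4], [3,4], [3,5], [4,5]
  2-simplices (6): [0,1,3], [0,3,5], [1,2,3], [1,2,4], [1,4,5], [3,4,5]

Hence C_0 ≅ Z^6, C_1 ≅ Z^12, C_2 ≅ Z^6.

∂_1: C_1 → C_0 sends each edge [p,q] (with p < q) to q − p. For instance
  ∂[1,4] = [4] − [1].
The resulting 6×12 matrix has rank 5, and its Smith normal form has invariant factors (1,1,1,1,1).

Boundary ∂_2: C_2 → C_1 sends each 2-simplex [p,q,r] to [q,r] − [p,r] + [p,q]. For instance
  ∂[0,1,3] = [1,3] − [0,3] + [0,1],
  ∂[3,4,5] = [4,5] − [3,5] + [3,4].
The resulting 12×6 matrix has rank 6, and its Smith normal form has invariant factors (1,1,1,1,1,1).

Now H_k = ker ∂_k / im ∂_{k+1}, so:

  H_0: rank C_0 − rank ∂_1 = 6 − 5 = 1, and the invariant factors of ∂_1 are all 1, so H_0 ≅ Z.
  H_1: rank ker ∂_1 − rank ∂_2 = (12 − 5) − 6 = 1, and the invariant factors of ∂_2 are all 1, so H_1 ≅ Z.
  H_2: rank ker ∂_2 − rank ∂_3 = (6 − 6) − 0 = 0, and there is no ∂_3, so H_2 ≅ 0.

(K is a triangulation of the cylinder S^1 x I.)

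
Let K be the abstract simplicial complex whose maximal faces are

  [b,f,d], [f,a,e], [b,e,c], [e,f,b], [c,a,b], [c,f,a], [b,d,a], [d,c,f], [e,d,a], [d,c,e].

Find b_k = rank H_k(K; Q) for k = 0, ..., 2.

We work with the vertex ordering a < b < c < d < e < f. The simplices of K, each written with vertices in increasing order, are:

  0-simplices (6): a, b, c, d, e, f
  1-simplices (15): ab, ac, ad, ae, af, bc, bd, be, bf, cd, ce, cf, de, df, ef
  2-simplices (10): abc, abd, acf, ade, aef, bce, bdf, bef, cde, cdf

Hence C_0 ≅ Z^6, C_1 ≅ Z^15, C_2 ≅ Z^10.

Boundary ∂_1: C_1 → C_0 maps an edge to its endpoints' difference, ∂[p,q] = q − p. For instance
  ∂be = e − b.
The resulting 6×15 matrix has rank 5, and its Smith normal form has invariant factors (1,1,1,1,1).

The boundary map ∂_2: C_2 → C_1 sends each 2-simplex [p,q,r] to [q,r] − [p,r] + [p,q]. For instance
  ∂bef = ef − bf + be,
  ∂bce = ce − be + bc.
The resulting 15×10 matrix has rank 10, and its Smith normal form has invariant factors (1,1,1,1,1,1,1,1,1,2).

Computing H_k = (kernel of ∂_k) / (image of ∂_{k+1}):

  H_0: rank C_0 − rank ∂_1 = 6 − 5 = 1, and the invariant factors of ∂_1 are all 1, so H_0 ≅ Z.
  H_1: rank ker ∂_1 − rank ∂_2 = (15 − 5) − 10 = 0, and ∂_2 has invariant factor 2 > 1, so H_1 ≅ Z/2.
  H_2: rank ker ∂_2 − rank ∂_3 = (10 − 10) − 0 = 0, and there is no ∂_3, so H_2 ≅ 0.

As a check, the Euler characteristic is 6 − 15 + 10 = 1, which agrees with 1 − 0 + 0 = 1.

Hence the Betti numbers are b_0 = 1, b_1 = 0, b_2 = 0.

b_0 = 1, b_1 = 0, b_2 = 0.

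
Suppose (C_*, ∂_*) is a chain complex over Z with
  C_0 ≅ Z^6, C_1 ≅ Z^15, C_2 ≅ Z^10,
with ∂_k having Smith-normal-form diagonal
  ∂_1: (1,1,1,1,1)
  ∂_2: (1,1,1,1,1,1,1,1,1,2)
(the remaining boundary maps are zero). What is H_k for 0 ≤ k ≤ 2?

H_0: b_0 = 6 − 0 − 5 = 1; torsion from ∂_1 factors > 1: none. So H_0 = Z.
H_1: b_1 = 15 − 5 − 10 = 0; torsion from ∂_2 factors > 1: [2]. So H_1 = Z/2Z.
H_2: b_2 = 10 − 10 − 0 = 0; torsion from ∂_3 factors > 1: none. So H_2 = 0.

H_0 = Z,  H_1 = Z/2Z,  H_2 = 0.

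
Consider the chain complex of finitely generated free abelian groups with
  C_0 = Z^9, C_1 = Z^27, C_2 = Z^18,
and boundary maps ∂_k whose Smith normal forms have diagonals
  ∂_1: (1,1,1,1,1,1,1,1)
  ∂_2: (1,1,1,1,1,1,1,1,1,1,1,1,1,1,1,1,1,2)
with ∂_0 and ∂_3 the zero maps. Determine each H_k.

H_0: b_0 = 9 − 0 − 8 = 1; torsion from ∂_1 factors > 1: none. So H_0 ≅ Z.
H_1: b_1 = 27 − 8 − 18 = 1; torsion from ∂_2 factors > 1: [2]. So H_1 ≅ Z ⊕ Z/2Z.
H_2: b_2 = 18 − 18 − 0 = 0; torsion from ∂_3 factors > 1: none. So H_2 ≅ 0.

H_0 ≅ Z,  H_1 ≅ Z ⊕ Z/2Z,  H_2 = 0.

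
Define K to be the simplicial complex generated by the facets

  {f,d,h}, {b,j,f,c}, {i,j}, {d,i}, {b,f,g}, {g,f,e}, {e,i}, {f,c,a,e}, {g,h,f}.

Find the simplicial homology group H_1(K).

Take the total order a < b < c < d < e < f < g < h < i < j on the vertex set. Then K (dimension 3) consists of the simplices:

  0-simplices (10): a, b, c, d, e, f, g, h, i, j
  1-simplices (21): ac, ae, af, bc, bf, bg, bj, ce, cf, cj, df, dh, di, ef, eg, ei, fg, fh, fj, gh, ij
  2-simplices (12): ace, acf, aef, bcf, bcj, bfg, bfj, cef, cfj, dfh, efg, fgh
  3-simplices (2): acef, bcfj

Hence C_0 ≅ Z^10, C_1 ≅ Z^21, C_2 ≅ Z^12, C_3 ≅ Z^2.

∂_1: C_1 → C_0 maps an edge to its endpoints' difference, ∂[p,q] = q − p.
The 10×21 boundary matrix has rank 9 and Smith normal form diag(1,1,1,1,1,1,1,1,1).

Boundary ∂_2: C_2 → C_1 maps a triangle to the signed sum of its edges. For instance
  ∂bcf = cf − bf + bc,
  ∂acf = cf − af + ac.
The 21×12 boundary matrix has rank 10 and Smith normal form diag(1,1,1,1,1,1,1,1,1,1).

∂_3: C_3 → C_2 sends each 3-simplex σ to the alternating sum Σ_i (−1)^i (σ with its i-th vertex removed). For instance
  ∂bcfj = cfj − bfj + bcj − bcf,
  ∂acef = cef − aef + acf − ace.
The resulting 12×2 matrix has rank 2, and its Smith normal form has invariant factors (1,1).

Now H_k = ker ∂_k / im ∂_{k+1}, so:

  H_1: rank ker ∂_1 − rank ∂_2 = (21 − 9) − 10 = 2, and the invariant factors of ∂_2 are all 1, so H_1 = Z^2.

H_1 ≅ Z^2.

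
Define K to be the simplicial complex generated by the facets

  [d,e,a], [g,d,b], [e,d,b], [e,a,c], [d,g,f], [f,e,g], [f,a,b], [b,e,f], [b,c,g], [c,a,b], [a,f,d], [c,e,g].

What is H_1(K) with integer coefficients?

H_1 ≅ Z/2Z.

Take the total order a < b < c < d < e < f < g on the vertex set. Then K (dimension 2) consists of the simplices:

  0-simplices (7): a, b, c, d, e, f, g
  1-simplices (18): ab, ac, ad, ae, af, bc, bd, be, bf, bg, ce, cg, de, df, dg, ef, eg, fg
  2-simplices (12): abc, abf, ace, ade, adf, bcg, bde, bdg, bef, ceg, dfg, efg

so the chain groups are C_0 ≅ Z^7, C_1 ≅ Z^18, C_2 ≅ Z^12.

Boundary ∂_1: C_1 → C_0 is given by ∂[p,q] = [q] − [p]. For instance
  ∂df = f − d.
The resulting 7×18 matrix has rank 6, and its Smith normal form has invariant factors (1,1,1,1,1,1).

The boundary map ∂_2: C_2 → C_1 maps a triangle to the signed sum of its edges. For instance
  ∂bcg = cg − bg + bc,
  ∂abc = bc − ac + ab.
The resulting 18×12 matrix has rank 12, and its Smith normal form has invariant factors (1,1,1,1,1,1,1,1,1,1,1,2).

From H_k ≅ ker(∂_k) / im(∂_{k+1}) we obtain:

  H_1: rank ker ∂_1 − rank ∂_2 = (18 − 6) − 12 = 0, and ∂_2 has invariant factor 2 > 1, so H_1 = Z/2Z.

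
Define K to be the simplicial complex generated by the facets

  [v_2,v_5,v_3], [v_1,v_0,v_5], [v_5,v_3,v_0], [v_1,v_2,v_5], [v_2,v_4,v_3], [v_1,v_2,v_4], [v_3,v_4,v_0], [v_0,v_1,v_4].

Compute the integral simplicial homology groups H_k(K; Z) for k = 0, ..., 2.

H_0 ≅ Z,  H_1 = 0,  H_2 ≅ Z.

K has 6 vertices, 12 edges, 8 triangles.
rank ∂_0 = 0, rank ∂_1 = 5 ⇒ b_0 = 6 − 0 − 5 = 1; all invariant factors of ∂_1 are 1 so no torsion. So H_0 = Z.
rank ∂_1 = 5, rank ∂_2 = 7 ⇒ b_1 = 12 − 5 − 7 = 0; all invariant factors of ∂_2 are 1 so no torsion. So H_1 = 0.
rank ∂_2 = 7, rank ∂_3 = 0 ⇒ b_2 = 8 − 7 − 0 = 1. So H_2 = Z.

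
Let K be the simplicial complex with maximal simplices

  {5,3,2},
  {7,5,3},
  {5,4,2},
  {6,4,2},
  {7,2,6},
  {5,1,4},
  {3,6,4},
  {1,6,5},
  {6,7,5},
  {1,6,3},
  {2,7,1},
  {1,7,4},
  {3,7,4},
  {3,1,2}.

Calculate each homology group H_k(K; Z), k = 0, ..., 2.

H_0 ≅ Z,  H_1 ≅ Z^2,  H_2 ≅ Z.

Fix the vertex order 1 < 2 < 3 < 4 < 5 < 6 < 7 and write every simplex with vertices in increasing order. Then dim K = 2 and the simplices of K are:

  0-simplices (7): [1], [2], [3], [4], [5], [6], [7]
  1-simplices (21): [1,2], [1,3], [1,4], [1,5], [1,6], [1,7], [2,3], [2,4], [2,5], [2,6], [2,7], [3,4], [3,5], [3,6], [3,7], [4,5], [4,6], [4,7], [5,6], [5,7], [6,7]
  2-simplices (14): [1,2,3], [1,2,7], [1,3,6], [1,4,5], [1,4,7], [1,5,6], [2,3,5], [2,4,5], [2,4,6], [2,6,7], [3,4,6], [3,4,7], [3,5,7], [5,6,7]

so the chain groups are C_0 ≅ Z^7, C_1 ≅ Z^21, C_2 ≅ Z^14.

The boundary map ∂_1: C_1 → C_0 maps an edge to its endpoints' difference, ∂[p,q] = q − p.
As a 7×21 matrix over Z this has rank 6, with invariant factors (1,1,1,1,1,1).

Boundary ∂_2: C_2 → C_1 acts by ∂[p,q,r] = [q,r] − [p,r] + [p,q]. For instance
  ∂[2,4,5] = [4,5] − [2,5] + [2,4],
  ∂[1,4,5] = [4,5] − [1,5] + [1,4].
The resulting 21×14 matrix has rank 13, and its Smith normal form has invariant factors (1,1,1,1,1,1,1,1,1,1,1,1,1).

Reading off H_k = ker ∂_k / im ∂_{k+1}:

  H_0: rank C_0 − rank ∂_1 = 7 − 6 = 1, and the invariant factors of ∂_1 are all 1, so H_0 = Z.
  H_1: rank ker ∂_1 − rank ∂_2 = (21 − 6) − 13 = 2, and the invariant factors of ∂_2 are all 1, so H_1 = Z^2.
  H_2: rank ker ∂_2 − rank ∂_3 = (14 − 13) − 0 = 1, and there is no ∂_3, so H_2 = Z.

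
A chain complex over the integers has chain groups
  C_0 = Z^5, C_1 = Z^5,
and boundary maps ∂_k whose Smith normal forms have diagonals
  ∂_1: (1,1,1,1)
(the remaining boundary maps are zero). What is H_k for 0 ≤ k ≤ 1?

H_0 = Z,  H_1 = Z.

H_0: b_0 = 5 − 0 − 4 = 1; torsion from ∂_1 factors > 1: none. So H_0 = Z.
H_1: b_1 = 5 − 4 − 0 = 1; torsion from ∂_2 factors > 1: none. So H_1 = Z.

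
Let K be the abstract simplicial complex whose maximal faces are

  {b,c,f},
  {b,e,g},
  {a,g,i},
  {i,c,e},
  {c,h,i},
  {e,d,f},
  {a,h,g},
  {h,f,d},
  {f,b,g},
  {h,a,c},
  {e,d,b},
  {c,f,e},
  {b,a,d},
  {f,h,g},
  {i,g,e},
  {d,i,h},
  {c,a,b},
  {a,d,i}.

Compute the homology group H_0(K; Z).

K has 9 vertices, 27 edges, 18 triangles.
rank ∂_0 = 0, rank ∂_1 = 8 ⇒ b_0 = 9 − 0 − 8 = 1; all invariant factors of ∂_1 are 1 so no torsion. So H_0 ≅ Z.

H_0 = Z.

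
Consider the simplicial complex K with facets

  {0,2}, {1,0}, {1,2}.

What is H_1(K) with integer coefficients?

Order the vertices as 0 < 1 < 2. Listing each simplex with vertices in this order, K has dimension 1 with simplices:

  0-simplices (3): [0], [1], [2]
  1-simplices (3): [0,1], [0,2], [1,2]

giving chain groups C_0 ≅ Z^3, C_1 ≅ Z^3.

Boundary ∂_1: C_1 → C_0 is given by ∂[p,q] = [q] − [p]. For instance
  ∂[0,1] = [1] − [0].
As a 3×3 matrix over Z this has rank 2, with invariant factors (1,1).

From H_k ≅ ker(∂_k) / im(∂_{k+1}) we obtain:

  H_1: rank ker ∂_1 − rank ∂_2 = (3 − 2) − 0 = 1, and there is no ∂_2, so H_1 ≅ Z.

H_1 = Z.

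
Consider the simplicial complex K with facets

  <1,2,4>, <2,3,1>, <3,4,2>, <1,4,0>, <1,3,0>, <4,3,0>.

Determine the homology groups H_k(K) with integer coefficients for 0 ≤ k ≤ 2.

H_0 ≅ Z,  H_1 = 0,  H_2 ≅ Z.

We work with the vertex ordering 0 < 1 < 2 < 3 < 4. The simplices of K, each written with vertices in increasing order, are:

  0-simplices (5): [0], [1], [2], [3], [4]
  1-simplices (9): [0,1], [0,3], [0,4], [1,2], [1,3], [1,4], [2,3], [2,4], [3,4]
  2-simplices (6): [0,1,3], [0,1,4], [0,3,4], [1,2,3], [1,2,4], [2,3,4]

Hence C_0 ≅ Z^5, C_1 ≅ Z^9, C_2 ≅ Z^6.

∂_1: C_1 → C_0 maps an edge to its endpoints' difference, ∂[p,q] = q − p.
The 5×9 boundary matrix has rank 4 and Smith normal form diag(1,1,1,1).

∂_2: C_2 → C_1 acts by ∂[p,q,r] = [q,r] − [p,r] + [p,q]. For instance
  ∂[1,2,4] = [2,4] − [1,4] + [1,2],
  ∂[0,1,3] = [1,3] − [0,3] + [0,1].
The 9×6 boundary matrix has rank 5 and Smith normal form diag(1,1,1,1,1).

From H_k ≅ ker(∂_k) / im(∂_{k+1}) we obtain:

  H_0: rank C_0 − rank ∂_1 = 5 − 4 = 1, and the invariant factors of ∂_1 are all 1, so H_0 = Z.
  H_1: rank ker ∂_1 − rank ∂_2 = (9 − 4) − 5 = 0, and the invariant factors of ∂_2 are all 1, so H_1 = 0.
  H_2: rank ker ∂_2 − rank ∂_3 = (6 − 5) − 0 = 1, and there is no ∂_3, so H_2 = Z.

As a check, the Euler characteristic is 5 − 9 + 6 = 2, which agrees with 1 − 0 + 1 = 2.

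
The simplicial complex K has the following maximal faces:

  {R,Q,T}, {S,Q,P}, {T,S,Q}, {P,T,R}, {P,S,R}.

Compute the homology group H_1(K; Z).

Take the total order P < Q < R < S < T on the vertex set. Then K (dimension 2) consists of the simplices:

  0-simplices (5): P, Q, R, S, T
  1-simplices (10): PQ, PR, PS, PT, QR, QS, QT, RS, RT, ST
  2-simplices (5): PQS, PRS, PRT, QRT, QST

giving chain groups C_0 ≅ Z^5, C_1 ≅ Z^10, C_2 ≅ Z^5.

The boundary map ∂_1: C_1 → C_0 is given by ∂[p,q] = [q] − [p]. For instance
  ∂RS = S − R.
The 5×10 boundary matrix has rank 4 and Smith normal form diag(1,1,1,1).

∂_2: C_2 → C_1 maps a triangle to the signed sum of its edges. For instance
  ∂QRT = RT − QT + QR,
  ∂PRS = RS − PS + PR.
This gives a 10×5 integer matrix of rank 5; reducing to Smith normal form yields diagonal entries (1,1,1,1,1).

Now H_k = ker ∂_k / im ∂_{k+1}, so:

  H_1: rank ker ∂_1 − rank ∂_2 = (10 − 4) − 5 = 1, and the invariant factors of ∂_2 are all 1, so H_1 ≅ Z.

H_1 ≅ Z.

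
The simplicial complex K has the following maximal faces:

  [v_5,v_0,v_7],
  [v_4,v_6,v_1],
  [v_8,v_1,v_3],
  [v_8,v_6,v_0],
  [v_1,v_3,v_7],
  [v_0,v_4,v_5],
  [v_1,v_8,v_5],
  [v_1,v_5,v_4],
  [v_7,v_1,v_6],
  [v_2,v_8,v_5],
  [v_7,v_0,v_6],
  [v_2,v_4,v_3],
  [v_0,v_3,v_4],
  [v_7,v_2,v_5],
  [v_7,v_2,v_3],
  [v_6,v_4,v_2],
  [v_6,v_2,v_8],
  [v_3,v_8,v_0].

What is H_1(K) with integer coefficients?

H_1 ≅ Z^2.

Order the vertices as v_0 < v_1 < v_2 < v_3 < v_4 < v_5 < v_6 < v_7 < v_8. Listing each simplex with vertices in this order, K has dimension 2 with simplices:

  0-simplices (9): [v_0], [v_1], [v_2], [v_3], [v_4], [v_5], [v_6], [v_7], [v_8]
  1-simplices (27): (27 of them)
  2-simplices (18): (18 of them)

Hence C_0 ≅ Z^9, C_1 ≅ Z^27, C_2 ≅ Z^18.

∂_1: C_1 → C_0 sends each edge [p,q] (with p < q) to q − p.
The 9×27 boundary matrix has rank 8 and Smith normal form diag(1,1,1,1,1,1,1,1).

∂_2: C_2 → C_1 acts by ∂[p,q,r] = [q,r] − [p,r] + [p,q]. For instance
  ∂[v_2,v_5,v_7] = [v_5,v_7] − [v_2,v_7] + [v_2,v_5],
  ∂[v_2,v_3,v_7] = [v_3,v_7] − [v_2,v_7] + [v_2,v_3].
As a 27×18 matrix over Z this has rank 17, with invariant factors (1,1,1,1,1,1,1,1,1,1,1,1,1,1,1,1,1).

Now H_k = ker ∂_k / im ∂_{k+1}, so:

  H_1: rank ker ∂_1 − rank ∂_2 = (27 − 8) − 17 = 2, and the invariant factors of ∂_2 are all 1, so H_1 = Z^2.

(K is a triangulation of the torus T^2.)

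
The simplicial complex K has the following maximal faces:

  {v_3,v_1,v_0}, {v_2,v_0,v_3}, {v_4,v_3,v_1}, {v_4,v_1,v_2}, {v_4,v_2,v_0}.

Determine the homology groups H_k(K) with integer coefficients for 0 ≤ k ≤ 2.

H_0 = Z,  H_1 = Z,  H_2 = 0.

Take the total order v_0 < v_1 < v_2 < v_3 < v_4 on the vertex set. Then K (dimension 2) consists of the simplices:

  0-simplices (5): [v_0], [v_1], [v_2], [v_3], [v_4]
  1-simplices (10): [v_0,v_1], [v_0,v_2], [v_0,v_3], [v_0,v_4], [v_1,v_2], [v_1,v_3], [v_1,v_4], [v_2,v_3], [v_2,v_4], [v_3,v_4]
  2-simplices (5): [v_0,v_1,v_3], [v_0,v_2,v_3], [v_0,v_2,v_4], [v_1,v_2,v_4], [v_1,v_3,v_4]

Hence C_0 ≅ Z^5, C_1 ≅ Z^10, C_2 ≅ Z^5.

The boundary map ∂_1: C_1 → C_0 maps an edge to its endpoints' difference, ∂[p,q] = q − p. For instance
  ∂[v_2,v_4] = [v_4] − [v_2].
As a 5×10 matrix over Z this has rank 4, with invariant factors (1,1,1,1).

The boundary map ∂_2: C_2 → C_1 sends each 2-simplex [p,q,r] to [q,r] − [p,r] + [p,q]. For instance
  ∂[v_0,v_2,v_3] = [v_2,v_3] − [v_0,v_3] + [v_0,v_2],
  ∂[v_0,v_1,v_3] = [v_1,v_3] − [v_0,v_3] + [v_0,v_1].
The resulting 10×5 matrix has rank 5, and its Smith normal form has invariant factors (1,1,1,1,1).

Now H_k = ker ∂_k / im ∂_{k+1}, so:

  H_0: rank C_0 − rank ∂_1 = 5 − 4 = 1, and the invariant factors of ∂_1 are all 1, so H_0 ≅ Z.
  H_1: rank ker ∂_1 − rank ∂_2 = (10 − 4) − 5 = 1, and the invariant factors of ∂_2 are all 1, so H_1 ≅ Z.
  H_2: rank ker ∂_2 − rank ∂_3 = (5 − 5) − 0 = 0, and there is no ∂_3, so H_2 ≅ 0.

(K is a triangulation of the Möbius band.)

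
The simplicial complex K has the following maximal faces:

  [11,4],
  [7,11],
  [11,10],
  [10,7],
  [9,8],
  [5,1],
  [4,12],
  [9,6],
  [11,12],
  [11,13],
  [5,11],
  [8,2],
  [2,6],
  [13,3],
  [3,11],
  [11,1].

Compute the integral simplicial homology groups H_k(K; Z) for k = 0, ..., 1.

H_0 = Z^2,  H_1 = Z^5.

Take the total order 1 < 2 < 3 < 4 < 5 < 6 < 7 < 8 < 9 < 10 < 11 < 12 < 13 on the vertex set. Then K (dimension 1) consists of the simplices:

  0-simplices (13): [1], [2], [3], [4], [5], [6], [7], [8], [9], [10], [11], [12], [13]
  1-simplices (16): [1,5], [1,11], [2,6], [2,8], [3,11], [3,13], [4,11], [4,12], [5,11], [6,9], [7,10], [7,11], [8,9], [10,11], [11,12], [11,13]

Hence C_0 ≅ Z^13, C_1 ≅ Z^16.

Boundary ∂_1: C_1 → C_0 is given by ∂[p,q] = [q] − [p].
The resulting 13×16 matrix has rank 11, and its Smith normal form has invariant factors (1,1,1,1,1,1,1,1,1,1,1).

Computing H_k = (kernel of ∂_k) / (image of ∂_{k+1}):

  H_0: rank C_0 − rank ∂_1 = 13 − 11 = 2, and the invariant factors of ∂_1 are all 1, so H_0 = Z^2.
  H_1: rank ker ∂_1 − rank ∂_2 = (16 − 11) − 0 = 5, and there is no ∂_2, so H_1 = Z^5.

(K is a triangulation of the disjoint union of the circle S^1 and a wedge of 4 circles.)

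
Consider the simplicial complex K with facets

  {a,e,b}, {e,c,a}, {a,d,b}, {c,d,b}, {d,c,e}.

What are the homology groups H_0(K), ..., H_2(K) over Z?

Take the total order a < b < c < d < e on the vertex set. Then K (dimension 2) consists of the simplices:

  0-simplices (5): a, b, c, d, e
  1-simplices (10): ab, ac, ad, ae, bc, bd, be, cd, ce, de
  2-simplices (5): abd, abe, ace, bcd, cde

so the chain groups are C_0 ≅ Z^5, C_1 ≅ Z^10, C_2 ≅ Z^5.

Boundary ∂_1: C_1 → C_0 is given by ∂[p,q] = [q] − [p]. For instance
  ∂ad = d − a.
This gives a 5×10 integer matrix of rank 4; reducing to Smith normal form yields diagonal entries (1,1,1,1).

∂_2: C_2 → C_1 acts by ∂[p,q,r] = [q,r] − [p,r] + [p,q]. For instance
  ∂cde = de − ce + cd,
  ∂ace = ce − ae + ac.
The 10×5 boundary matrix has rank 5 and Smith normal form diag(1,1,1,1,1).

Computing H_k = (kernel of ∂_k) / (image of ∂_{k+1}):

  H_0: rank C_0 − rank ∂_1 = 5 − 4 = 1, and the invariant factors of ∂_1 are all 1, so H_0 = Z.
  H_1: rank ker ∂_1 − rank ∂_2 = (10 − 4) − 5 = 1, and the invariant factors of ∂_2 are all 1, so H_1 = Z.
  H_2: rank ker ∂_2 − rank ∂_3 = (5 − 5) − 0 = 0, and there is no ∂_3, so H_2 = 0.

As a check, the Euler characteristic is 5 − 10 + 5 = 0, which agrees with 1 − 1 + 0 = 0.

H_0 = Z,  H_1 = Z,  H_2 = 0.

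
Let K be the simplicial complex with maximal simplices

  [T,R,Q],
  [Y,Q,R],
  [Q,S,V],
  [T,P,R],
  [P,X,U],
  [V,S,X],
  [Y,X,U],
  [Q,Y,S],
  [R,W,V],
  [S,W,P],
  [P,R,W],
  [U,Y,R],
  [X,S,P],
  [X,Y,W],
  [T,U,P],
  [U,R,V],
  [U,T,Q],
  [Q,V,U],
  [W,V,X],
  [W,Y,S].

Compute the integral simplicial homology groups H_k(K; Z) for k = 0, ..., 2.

Order the vertices as P < Q < R < S < T < U < V < W < X < Y. Listing each simplex with vertices in this order, K has dimension 2 with simplices:

  0-simplices (10): P, Q, R, S, T, U, V, W, X, Y
  1-simplices (30): PR, PS, PT, PU, PW, PX, QR, QS, QT, QU, QV, QY, RT, RU, RV, RW, RY, SV, SW, SX, SY, TU, UV, UX, UY, VW, VX, WX, WY, XY
  2-simplices (20): PRT, PRW, PSW, PSX, PTU, PUX, QRT, QRY, QSV, QSY, QTU, QUV, RUV, RUY, RVW, SVX, SWY, UXY, VWX, WXY

Hence C_0 ≅ Z^10, C_1 ≅ Z^30, C_2 ≅ Z^20.

Boundary ∂_1: C_1 → C_0 maps an edge to its endpoints' difference, ∂[p,q] = q − p. For instance
  ∂PX = X − P.
As a 10×30 matrix over Z this has rank 9, with invariant factors (1,1,1,1,1,1,1,1,1).

The boundary map ∂_2: C_2 → C_1 sends each 2-simplex [p,q,r] to [q,r] − [p,r] + [p,q]. For instance
  ∂QRT = RT − QT + QR,
  ∂PRT = RT − PT + PR.
This gives a 30×20 integer matrix of rank 20; reducing to Smith normal form yields diagonal entries (1,1,1,1,1,1,1,1,1,1,1,1,1,1,1,1,1,1,1,2).

Now H_k = ker ∂_k / im ∂_{k+1}, so:

  H_0: rank C_0 − rank ∂_1 = 10 − 9 = 1, and the invariant factors of ∂_1 are all 1, so H_0 = Z.
  H_1: rank ker ∂_1 − rank ∂_2 = (30 − 9) − 20 = 1, and ∂_2 has invariant factor 2 > 1, so H_1 = Z ⊕ Z/2.
  H_2: rank ker ∂_2 − rank ∂_3 = (20 − 20) − 0 = 0, and there is no ∂_3, so H_2 = 0.

H_0 = Z,  H_1 = Z ⊕ Z/2,  H_2 = 0.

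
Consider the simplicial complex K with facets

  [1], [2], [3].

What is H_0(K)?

Fix the vertex order 1 < 2 < 3 and write every simplex with vertices in increasing order. Then dim K = 0 and the simplices of K are:

  0-simplices (3): [1], [2], [3]

so the chain groups are C_0 ≅ Z^3.

Now H_k = ker ∂_k / im ∂_{k+1}, so:

  H_0: rank C_0 − rank ∂_1 = 3 − 0 = 3, and there is no ∂_1, so H_0 = Z^3.

H_0 ≅ Z^3.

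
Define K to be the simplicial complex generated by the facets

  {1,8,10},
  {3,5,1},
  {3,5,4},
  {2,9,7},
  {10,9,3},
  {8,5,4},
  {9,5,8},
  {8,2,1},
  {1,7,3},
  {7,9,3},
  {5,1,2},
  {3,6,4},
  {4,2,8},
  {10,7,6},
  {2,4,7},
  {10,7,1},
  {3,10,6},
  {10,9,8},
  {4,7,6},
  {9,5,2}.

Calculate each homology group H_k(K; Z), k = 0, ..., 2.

We work with the vertex ordering 1 < 2 < 3 < 4 < 5 < 6 < 7 < 8 < 9 < 10. The simplices of K, each written with vertices in increasing order, are:

  0-simplices (10): [1], [2], [3], [4], [5], [6], [7], [8], [9], [10]
  1-simplices (30): (30 of them)
  2-simplices (20): (20 of them)

giving chain groups C_0 ≅ Z^10, C_1 ≅ Z^30, C_2 ≅ Z^20.

The boundary map ∂_1: C_1 → C_0 maps an edge to its endpoints' difference, ∂[p,q] = q − p.
The resulting 10×30 matrix has rank 9, and its Smith normal form has invariant factors (1,1,1,1,1,1,1,1,1).

Boundary ∂_2: C_2 → C_1 sends each 2-simplex [p,q,r] to [q,r] − [p,r] + [p,q]. For instance
  ∂[1,7,10] = [7,10] − [1,10] + [1,7],
  ∂[8,9,10] = [9,10] − [8,10] + [8,9].
As a 30×20 matrix over Z this has rank 20, with invariant factors (1,1,1,1,1,1,1,1,1,1,1,1,1,1,1,1,1,1,1,2).

Reading off H_k = ker ∂_k / im ∂_{k+1}:

  H_0: rank C_0 − rank ∂_1 = 10 − 9 = 1, and the invariant factors of ∂_1 are all 1, so H_0 ≅ Z.
  H_1: rank ker ∂_1 − rank ∂_2 = (30 − 9) − 20 = 1, and ∂_2 has invariant factor 2 > 1, so H_1 ≅ Z ⊕ Z/2Z.
  H_2: rank ker ∂_2 − rank ∂_3 = (20 − 20) − 0 = 0, and there is no ∂_3, so H_2 ≅ 0.

As a check, the Euler characteristic is 10 − 30 + 20 = 0, which agrees with 1 − 1 + 0 = 0.
(K is a triangulation of the Klein bottle.)

H_0 ≅ Z,  H_1 ≅ Z ⊕ Z/2Z,  H_2 = 0.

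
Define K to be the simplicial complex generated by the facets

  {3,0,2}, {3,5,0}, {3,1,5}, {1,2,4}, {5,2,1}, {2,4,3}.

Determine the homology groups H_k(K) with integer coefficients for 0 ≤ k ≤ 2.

H_0 = Z,  H_1 = Z,  H_2 = 0.

Fix the vertex order 0 < 1 < 2 < 3 < 4 < 5 and write every simplex with vertices in increasing order. Then dim K = 2 and the simplices of K are:

  0-simplices (6): [0], [1], [2], [3], [4], [5]
  1-simplices (12): [0,2], [0,3], [0,5], [1,2], [1,3], [1,4], [1,5], [2,3], [2,4], [2,5], [3,4], [3,5]
  2-simplices (6): [0,2,3], [0,3,5], [1,2,4], [1,2,5], [1,3,5], [2,3,4]

giving chain groups C_0 ≅ Z^6, C_1 ≅ Z^12, C_2 ≅ Z^6.

Boundary ∂_1: C_1 → C_0 sends each edge [p,q] (with p < q) to q − p.
This gives a 6×12 integer matrix of rank 5; reducing to Smith normal form yields diagonal entries (1,1,1,1,1).

Boundary ∂_2: C_2 → C_1 acts by ∂[p,q,r] = [q,r] − [p,r] + [p,q]. For instance
  ∂[0,3,5] = [3,5] − [0,5] + [0,3],
  ∂[2,3,4] = [3,4] − [2,4] + [2,3].
This gives a 12×6 integer matrix of rank 6; reducing to Smith normal form yields diagonal entries (1,1,1,1,1,1).

Reading off H_k = ker ∂_k / im ∂_{k+1}:

  H_0: rank C_0 − rank ∂_1 = 6 − 5 = 1, and the invariant factors of ∂_1 are all 1, so H_0 ≅ Z.
  H_1: rank ker ∂_1 − rank ∂_2 = (12 − 5) − 6 = 1, and the invariant factors of ∂_2 are all 1, so H_1 ≅ Z.
  H_2: rank ker ∂_2 − rank ∂_3 = (6 − 6) − 0 = 0, and there is no ∂_3, so H_2 ≅ 0.

(K is a triangulation of the cylinder S^1 x I.)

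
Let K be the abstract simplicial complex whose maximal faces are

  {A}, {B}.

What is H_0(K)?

Fix the vertex order A < B and write every simplex with vertices in increasing order. Then dim K = 0 and the simplices of K are:

  0-simplices (2): A, B

so the chain groups are C_0 ≅ Z^2.

Now H_k = ker ∂_k / im ∂_{k+1}, so:

  H_0: rank C_0 − rank ∂_1 = 2 − 0 = 2, and there is no ∂_1, so H_0 ≅ Z^2.

(K is a triangulation of a set of 2 points.)

H_0 ≅ Z^2.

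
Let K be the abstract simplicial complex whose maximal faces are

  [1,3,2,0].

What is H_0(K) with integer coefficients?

We work with the vertex ordering 0 < 1 < 2 < 3. The simplices of K, each written with vertices in increasing order, are:

  0-simplices (4): [0], [1], [2], [3]
  1-simplices (6): [0,1], [0,2], [0,3], [1,2], [1,3], [2,3]
  2-simplices (4): [0,1,2], [0,1,3], [0,2,3], [1,2,3]
  3-simplices (1): [0,1,2,3]

so the chain groups are C_0 ≅ Z^4, C_1 ≅ Z^6, C_2 ≅ Z^4, C_3 ≅ Z^1.

The boundary map ∂_1: C_1 → C_0 is given by ∂[p,q] = [q] − [p].
As a 4×6 matrix over Z this has rank 3, with invariant factors (1,1,1).

∂_2: C_2 → C_1 maps a triangle to the signed sum of its edges. For instance
  ∂[0,2,3] = [2,3] − [0,3] + [0,2],
  ∂[0,1,2] = [1,2] − [0,2] + [0,1].
The 6×4 boundary matrix has rank 3 and Smith normal form diag(1,1,1).

The boundary map ∂_3: C_3 → C_2 sends each 3-simplex σ to the alternating sum Σ_i (−1)^i (σ with its i-th vertex removed). For instance
  ∂[0,1,2,3] = [1,2,3] − [0,2,3] + [0,1,3] − [0,1,2].
The resulting 4×1 matrix has rank 1, and its Smith normal form has invariant factors (1).

From H_k ≅ ker(∂_k) / im(∂_{k+1}) we obtain:

  H_0: rank C_0 − rank ∂_1 = 4 − 3 = 1, and the invariant factors of ∂_1 are all 1, so H_0 = Z.

H_0 ≅ Z.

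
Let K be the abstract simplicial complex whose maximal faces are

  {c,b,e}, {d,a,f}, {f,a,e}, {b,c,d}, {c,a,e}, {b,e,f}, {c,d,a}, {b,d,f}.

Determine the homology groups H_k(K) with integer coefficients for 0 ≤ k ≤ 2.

We work with the vertex ordering a < b < c < d < e < f. The simplices of K, each written with vertices in increasing order, are:

  0-simplices (6): a, b, c, d, e, f
  1-simplices (12): ac, ad, ae, af, bc, bd, be, bf, cd, ce, df, ef
  2-simplices (8): acd, ace, adf, aef, bcd, bce, bdf, bef

giving chain groups C_0 ≅ Z^6, C_1 ≅ Z^12, C_2 ≅ Z^8.

Boundary ∂_1: C_1 → C_0 is given by ∂[p,q] = [q] − [p]. For instance
  ∂ef = f − e.
The 6×12 boundary matrix has rank 5 and Smith normal form diag(1,1,1,1,1).

Boundary ∂_2: C_2 → C_1 maps a triangle to the signed sum of its edges. For instance
  ∂bcd = cd − bd + bc,
  ∂aef = ef − af + ae.
The resulting 12×8 matrix has rank 7, and its Smith normal form has invariant factors (1,1,1,1,1,1,1).

From H_k ≅ ker(∂_k) / im(∂_{k+1}) we obtain:

  H_0: rank C_0 − rank ∂_1 = 6 − 5 = 1, and the invariant factors of ∂_1 are all 1, so H_0 = Z.
  H_1: rank ker ∂_1 − rank ∂_2 = (12 − 5) − 7 = 0, and the invariant factors of ∂_2 are all 1, so H_1 = 0.
  H_2: rank ker ∂_2 − rank ∂_3 = (8 − 7) − 0 = 1, and there is no ∂_3, so H_2 = Z.

H_0 ≅ Z,  H_1 = 0,  H_2 ≅ Z.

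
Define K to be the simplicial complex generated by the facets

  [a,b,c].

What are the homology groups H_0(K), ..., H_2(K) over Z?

H_0 = Z,  H_1 = 0,  H_2 = 0.

We work with the vertex ordering a < b < c. The simplices of K, each written with vertices in increasing order, are:

  0-simplices (3): a, b, c
  1-simplices (3): ab, ac, bc
  2-simplices (1): abc

Hence C_0 ≅ Z^3, C_1 ≅ Z^3, C_2 ≅ Z^1.

The boundary map ∂_1: C_1 → C_0 maps an edge to its endpoints' difference, ∂[p,q] = q − p.
The resulting 3×3 matrix has rank 2, and its Smith normal form has invariant factors (1,1).

The boundary map ∂_2: C_2 → C_1 acts by ∂[p,q,r] = [q,r] − [p,r] + [p,q]. For instance
  ∂abc = bc − ac + ab.
The resulting 3×1 matrix has rank 1, and its Smith normal form has invariant factors (1).

Computing H_k = (kernel of ∂_k) / (image of ∂_{k+1}):

  H_0: rank C_0 − rank ∂_1 = 3 − 2 = 1, and the invariant factors of ∂_1 are all 1, so H_0 ≅ Z.
  H_1: rank ker ∂_1 − rank ∂_2 = (3 − 2) − 1 = 0, and the invariant factors of ∂_2 are all 1, so H_1 ≅ 0.
  H_2: rank ker ∂_2 − rank ∂_3 = (1 − 1) − 0 = 0, and there is no ∂_3, so H_2 ≅ 0.

As a check, the Euler characteristic is 3 − 3 + 1 = 1, which agrees with 1 − 0 + 0 = 1.
(K is a triangulation of the 2-simplex.)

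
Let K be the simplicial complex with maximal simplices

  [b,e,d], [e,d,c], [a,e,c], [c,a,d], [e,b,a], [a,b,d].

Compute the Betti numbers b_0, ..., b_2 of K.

Take the total order a < b < c < d < e on the vertex set. Then K (dimension 2) consists of the simplices:

  0-simplices (5): a, b, c, d, e
  1-simplices (9): ab, ac, ad, ae, bd, be, cd, ce, de
  2-simplices (6): abd, abe, acd, ace, bde, cde

giving chain groups C_0 ≅ Z^5, C_1 ≅ Z^9, C_2 ≅ Z^6.

The boundary map ∂_1: C_1 → C_0 is given by ∂[p,q] = [q] − [p]. For instance
  ∂ac = c − a.
As a 5×9 matrix over Z this has rank 4, with invariant factors (1,1,1,1).

Boundary ∂_2: C_2 → C_1 sends each 2-simplex [p,q,r] to [q,r] − [p,r] + [p,q]. For instance
  ∂bde = de − be + bd,
  ∂abe = be − ae + ab.
The 9×6 boundary matrix has rank 5 and Smith normal form diag(1,1,1,1,1).

From H_k ≅ ker(∂_k) / im(∂_{k+1}) we obtain:

  H_0: rank C_0 − rank ∂_1 = 5 − 4 = 1, and the invariant factors of ∂_1 are all 1, so H_0 ≅ Z.
  H_1: rank ker ∂_1 − rank ∂_2 = (9 − 4) − 5 = 0, and the invariant factors of ∂_2 are all 1, so H_1 ≅ 0.
  H_2: rank ker ∂_2 − rank ∂_3 = (6 − 5) − 0 = 1, and there is no ∂_3, so H_2 ≅ Z.

As a check, the Euler characteristic is 5 − 9 + 6 = 2, which agrees with 1 − 0 + 1 = 2.

Hence the Betti numbers are b_0 = 1, b_1 = 0, b_2 = 1.

b_0 = 1, b_1 = 0, b_2 = 1.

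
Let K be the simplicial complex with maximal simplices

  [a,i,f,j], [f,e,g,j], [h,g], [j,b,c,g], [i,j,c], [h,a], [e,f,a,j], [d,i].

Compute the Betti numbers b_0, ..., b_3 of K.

b_0 = 1, b_1 = 1, b_2 = 0, b_3 = 0.

Order the vertices as a < b < c < d < e < f < g < h < i < j. Listing each simplex with vertices in this order, K has dimension 3 with simplices:

  0-simplices (10): a, b, c, d, e, f, g, h, i, j
  1-simplices (21): ae, af, ah, ai, aj, bc, bg, bj, cg, ci, cj, di, ef, eg, ej, fg, fi, fj, gh, gj, ij
  2-simplices (15): aef, aej, afi, afj, aij, bcg, bcj, bgj, cgj, cij, efg, efj, egj, fgj, fij
  3-simplices (4): aefj, afij, bcgj, efgj

so the chain groups are C_0 ≅ Z^10, C_1 ≅ Z^21, C_2 ≅ Z^15, C_3 ≅ Z^4.

∂_1: C_1 → C_0 is given by ∂[p,q] = [q] − [p].
As a 10×21 matrix over Z this has rank 9, with invariant factors (1,1,1,1,1,1,1,1,1).

Boundary ∂_2: C_2 → C_1 maps a triangle to the signed sum of its edges. For instance
  ∂egj = gj − ej + eg,
  ∂bgj = gj − bj + bg.
The 21×15 boundary matrix has rank 11 and Smith normal form diag(1,1,1,1,1,1,1,1,1,1,1).

The boundary map ∂_3: C_3 → C_2 sends each 3-simplex σ to the alternating sum Σ_i (−1)^i (σ with its i-th vertex removed). For instance
  ∂aefj = efj − afj + aej − aef,
  ∂afij = fij − aij + afj − afi.
The resulting 15×4 matrix has rank 4, and its Smith normal form has invariant factors (1,1,1,1).

Now H_k = ker ∂_k / im ∂_{k+1}, so:

  H_0: rank C_0 − rank ∂_1 = 10 − 9 = 1, and the invariant factors of ∂_1 are all 1, so H_0 ≅ Z.
  H_1: rank ker ∂_1 − rank ∂_2 = (21 − 9) − 11 = 1, and the invariant factors of ∂_2 are all 1, so H_1 ≅ Z.
  H_2: rank ker ∂_2 − rank ∂_3 = (15 − 11) − 4 = 0, and the invariant factors of ∂_3 are all 1, so H_2 ≅ 0.
  H_3: rank ker ∂_3 − rank ∂_4 = (4 − 4) − 0 = 0, and there is no ∂_4, so H_3 ≅ 0.

Hence the Betti numbers are b_0 = 1, b_1 = 1, b_2 = 0, b_3 = 0.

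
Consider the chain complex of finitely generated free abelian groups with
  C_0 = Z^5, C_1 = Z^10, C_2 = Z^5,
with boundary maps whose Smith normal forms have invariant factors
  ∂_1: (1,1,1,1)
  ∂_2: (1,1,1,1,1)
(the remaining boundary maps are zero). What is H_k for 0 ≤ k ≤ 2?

H_0: b_0 = 5 − 0 − 4 = 1; torsion from ∂_1 factors > 1: none. So H_0 ≅ Z.
H_1: b_1 = 10 − 4 − 5 = 1; torsion from ∂_2 factors > 1: none. So H_1 ≅ Z.
H_2: b_2 = 5 − 5 − 0 = 0; torsion from ∂_3 factors > 1: none. So H_2 ≅ 0.

H_0 ≅ Z,  H_1 ≅ Z,  H_2 = 0.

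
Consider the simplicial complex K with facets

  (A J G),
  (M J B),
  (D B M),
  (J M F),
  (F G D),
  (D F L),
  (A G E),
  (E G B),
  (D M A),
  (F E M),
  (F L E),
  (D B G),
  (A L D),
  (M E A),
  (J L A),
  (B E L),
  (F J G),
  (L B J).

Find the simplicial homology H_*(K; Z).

H_0 = Z,  H_1 = Z^2,  H_2 = Z.

Order the vertices as A < B < D < E < F < G < J < L < M. Listing each simplex with vertices in this order, K has dimension 2 with simplices:

  0-simplices (9): A, B, D, E, F, G, J, L, M
  1-simplices (27): AD, AE, AG, AJ, AL, AM, BD, BE, BG, BJ, BL, BM, DF, DG, DL, DM, EF, EG, EL, EM, FG, FJ, FL, FM, GJ, JL, JM
  2-simplices (18): ADL, ADM, AEG, AEM, AGJ, AJL, BDG, BDM, BEG, BEL, BJL, BJM, DFG, DFL, EFL, EFM, FGJ, FJM

so the chain groups are C_0 ≅ Z^9, C_1 ≅ Z^27, C_2 ≅ Z^18.

The boundary map ∂_1: C_1 → C_0 is given by ∂[p,q] = [q] − [p].
This gives a 9×27 integer matrix of rank 8; reducing to Smith normal form yields diagonal entries (1,1,1,1,1,1,1,1).

Boundary ∂_2: C_2 → C_1 maps a triangle to the signed sum of its edges. For instance
  ∂BEG = EG − BG + BE,
  ∂BEL = EL − BL + BE.
This gives a 27×18 integer matrix of rank 17; reducing to Smith normal form yields diagonal entries (1,1,1,1,1,1,1,1,1,1,1,1,1,1,1,1,1).

Computing H_k = (kernel of ∂_k) / (image of ∂_{k+1}):

  H_0: rank C_0 − rank ∂_1 = 9 − 8 = 1, and the invariant factors of ∂_1 are all 1, so H_0 ≅ Z.
  H_1: rank ker ∂_1 − rank ∂_2 = (27 − 8) − 17 = 2, and the invariant factors of ∂_2 are all 1, so H_1 ≅ Z^2.
  H_2: rank ker ∂_2 − rank ∂_3 = (18 − 17) − 0 = 1, and there is no ∂_3, so H_2 ≅ Z.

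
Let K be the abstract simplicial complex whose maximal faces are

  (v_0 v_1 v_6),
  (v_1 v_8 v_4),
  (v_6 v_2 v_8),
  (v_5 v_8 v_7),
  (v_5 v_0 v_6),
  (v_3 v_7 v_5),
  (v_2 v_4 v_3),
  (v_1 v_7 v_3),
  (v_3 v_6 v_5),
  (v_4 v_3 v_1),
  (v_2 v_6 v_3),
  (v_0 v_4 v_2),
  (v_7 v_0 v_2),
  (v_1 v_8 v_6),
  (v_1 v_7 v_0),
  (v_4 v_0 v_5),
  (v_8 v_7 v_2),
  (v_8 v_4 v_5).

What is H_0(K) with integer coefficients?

H_0 = Z.

We work with the vertex ordering v_0 < v_1 < v_2 < v_3 < v_4 < v_5 < v_6 < v_7 < v_8. The simplices of K, each written with vertices in increasing order, are:

  0-simplices (9): [v_0], [v_1], [v_2], [v_3], [v_4], [v_5], [v_6], [v_7], [v_8]
  1-simplices (27): (27 of them)
  2-simplices (18): (18 of them)

Hence C_0 ≅ Z^9, C_1 ≅ Z^27, C_2 ≅ Z^18.

Boundary ∂_1: C_1 → C_0 sends each edge [p,q] (with p < q) to q − p.
The 9×27 boundary matrix has rank 8 and Smith normal form diag(1,1,1,1,1,1,1,1).

∂_2: C_2 → C_1 sends each 2-simplex [p,q,r] to [q,r] − [p,r] + [p,q]. For instance
  ∂[v_0,v_1,v_6] = [v_1,v_6] − [v_0,v_6] + [v_0,v_1],
  ∂[v_1,v_6,v_8] = [v_6,v_8] − [v_1,v_8] + [v_1,v_6].
The 27×18 boundary matrix has rank 17 and Smith normal form diag(1,1,1,1,1,1,1,1,1,1,1,1,1,1,1,1,1).

Computing H_k = (kernel of ∂_k) / (image of ∂_{k+1}):

  H_0: rank C_0 − rank ∂_1 = 9 − 8 = 1, and the invariant factors of ∂_1 are all 1, so H_0 = Z.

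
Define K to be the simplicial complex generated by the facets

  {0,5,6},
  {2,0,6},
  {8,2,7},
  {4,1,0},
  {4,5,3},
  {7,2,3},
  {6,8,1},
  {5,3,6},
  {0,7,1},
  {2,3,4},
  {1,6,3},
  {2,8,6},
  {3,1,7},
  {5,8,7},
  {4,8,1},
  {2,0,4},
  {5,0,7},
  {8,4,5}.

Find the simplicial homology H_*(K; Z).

We work with the vertex ordering 0 < 1 < 2 < 3 < 4 < 5 < 6 < 7 < 8. The simplices of K, each written with vertices in increasing order, are:

  0-simplices (9): [0], [1], [2], [3], [4], [5], [6], [7], [8]
  1-simplices (27): (27 of them)
  2-simplices (18): [0,1,4], [0,1,7], [0,2,4], [0,2,6], [0,5,6], [0,5,7], [1,3,6], [1,3,7], [1,4,8], [1,6,8], [2,3,4], [2,3,7], [2,6,8], [2,7,8], [3,4,5], [3,5,6], [4,5,8], [5,7,8]

giving chain groups C_0 ≅ Z^9, C_1 ≅ Z^27, C_2 ≅ Z^18.

The boundary map ∂_1: C_1 → C_0 maps an edge to its endpoints' difference, ∂[p,q] = q − p.
This gives a 9×27 integer matrix of rank 8; reducing to Smith normal form yields diagonal entries (1,1,1,1,1,1,1,1).

Boundary ∂_2: C_2 → C_1 acts by ∂[p,q,r] = [q,r] − [p,r] + [p,q]. For instance
  ∂[0,5,7] = [5,7] − [0,7] + [0,5],
  ∂[2,3,4] = [3,4] − [2,4] + [2,3].
The resulting 27×18 matrix has rank 17, and its Smith normal form has invariant factors (1,1,1,1,1,1,1,1,1,1,1,1,1,1,1,1,1).

From H_k ≅ ker(∂_k) / im(∂_{k+1}) we obtain:

  H_0: rank C_0 − rank ∂_1 = 9 − 8 = 1, and the invariant factors of ∂_1 are all 1, so H_0 = Z.
  H_1: rank ker ∂_1 − rank ∂_2 = (27 − 8) − 17 = 2, and the invariant factors of ∂_2 are all 1, so H_1 = Z^2.
  H_2: rank ker ∂_2 − rank ∂_3 = (18 − 17) − 0 = 1, and there is no ∂_3, so H_2 = Z.

H_0 ≅ Z,  H_1 ≅ Z^2,  H_2 ≅ Z.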